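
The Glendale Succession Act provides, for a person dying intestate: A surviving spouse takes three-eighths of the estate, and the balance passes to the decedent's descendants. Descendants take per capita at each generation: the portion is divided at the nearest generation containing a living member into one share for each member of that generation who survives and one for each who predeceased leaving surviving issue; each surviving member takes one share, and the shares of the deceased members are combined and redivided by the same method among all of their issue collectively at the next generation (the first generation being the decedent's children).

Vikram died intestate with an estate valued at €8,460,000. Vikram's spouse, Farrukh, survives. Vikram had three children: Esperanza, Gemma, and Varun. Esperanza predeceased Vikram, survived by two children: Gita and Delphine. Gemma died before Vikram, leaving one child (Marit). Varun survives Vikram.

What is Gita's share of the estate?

Gita receives €1,175,000.

Farrukh takes three-eighths of €8,460,000 = €3,172,500. The remaining €5,287,500 passes to the descendants.
The descendants' portion (€5,287,500) is divided at the children's generation into 3 shares of €1,762,500. Varun takes €1,762,500. The 2 shares of the deceased (Esperanza and Gemma) are combined into a pool of €3,525,000.
That pool (€3,525,000) is divided at the grandchildren's generation equally among Gita, Delphine, and Marit: €1,175,000 each.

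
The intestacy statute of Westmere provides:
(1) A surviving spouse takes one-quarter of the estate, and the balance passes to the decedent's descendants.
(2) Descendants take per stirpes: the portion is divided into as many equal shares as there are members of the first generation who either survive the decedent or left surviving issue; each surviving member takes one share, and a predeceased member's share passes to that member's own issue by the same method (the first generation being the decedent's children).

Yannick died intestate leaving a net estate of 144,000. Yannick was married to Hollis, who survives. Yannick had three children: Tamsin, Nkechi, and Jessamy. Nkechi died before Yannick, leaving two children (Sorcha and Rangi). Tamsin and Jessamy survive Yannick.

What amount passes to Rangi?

Rangi receives 18,000.

Hollis takes one-quarter of 144,000 = 36,000. The remaining 108,000 passes to the descendants.
The descendants' portion (108,000) is divided into 3 shares of 36,000: Tamsin and Jessamy each take 36,000; Nkechi's 36,000 share passes to Nkechi's issue.
Nkechi's share (36,000) is divided into 2 shares of 18,000: Sorcha and Rangi each take 18,000.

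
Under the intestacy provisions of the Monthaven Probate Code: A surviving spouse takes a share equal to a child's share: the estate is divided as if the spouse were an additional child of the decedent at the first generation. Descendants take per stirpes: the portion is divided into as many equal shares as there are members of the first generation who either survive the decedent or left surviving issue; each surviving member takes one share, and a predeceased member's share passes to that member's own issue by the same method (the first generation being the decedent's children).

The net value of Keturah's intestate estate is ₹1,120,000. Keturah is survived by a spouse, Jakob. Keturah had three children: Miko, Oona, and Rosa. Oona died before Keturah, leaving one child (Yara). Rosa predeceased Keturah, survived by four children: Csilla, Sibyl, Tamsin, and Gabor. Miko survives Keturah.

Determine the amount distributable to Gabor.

Gabor receives ₹70,000.

The spouse counts as an additional share at the children's level, so there are 4 primary shares of ₹280,000. Jakob takes one such share (₹280,000).
The children's combined portion (₹840,000) is divided into 3 shares of ₹280,000: Miko takes ₹280,000; Oona's ₹280,000 share passes to Oona's issue; Rosa's ₹280,000 share passes to Rosa's issue.
Oona's share (₹280,000) passes entirely to Yara.
Rosa's share (₹280,000) is divided into 4 shares of ₹70,000: Csilla, Sibyl, Tamsin, and Gabor each take ₹70,000.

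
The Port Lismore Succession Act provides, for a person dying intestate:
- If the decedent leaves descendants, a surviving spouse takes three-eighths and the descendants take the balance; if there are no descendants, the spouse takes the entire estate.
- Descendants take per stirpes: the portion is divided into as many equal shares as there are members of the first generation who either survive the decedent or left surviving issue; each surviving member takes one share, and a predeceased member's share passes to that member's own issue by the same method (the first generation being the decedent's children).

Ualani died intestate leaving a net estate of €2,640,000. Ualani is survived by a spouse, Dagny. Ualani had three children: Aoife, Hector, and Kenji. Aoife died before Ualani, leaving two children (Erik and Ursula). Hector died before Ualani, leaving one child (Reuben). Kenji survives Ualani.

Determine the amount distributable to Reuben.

Dagny takes three-eighths of €2,640,000 = €990,000. The remaining €1,650,000 passes to the descendants.
The descendants' portion (€1,650,000) is divided into 3 shares of €550,000: Kenji takes €550,000; Aoife's €550,000 share passes to Aoife's issue; Hector's €550,000 share passes to Hector's issue.
Aoife's share (€550,000) is divided into 2 shares of €275,000: Erik and Ursula each take €275,000.
Hector's share (€550,000) passes entirely to Reuben.

Reuben receives €550,000.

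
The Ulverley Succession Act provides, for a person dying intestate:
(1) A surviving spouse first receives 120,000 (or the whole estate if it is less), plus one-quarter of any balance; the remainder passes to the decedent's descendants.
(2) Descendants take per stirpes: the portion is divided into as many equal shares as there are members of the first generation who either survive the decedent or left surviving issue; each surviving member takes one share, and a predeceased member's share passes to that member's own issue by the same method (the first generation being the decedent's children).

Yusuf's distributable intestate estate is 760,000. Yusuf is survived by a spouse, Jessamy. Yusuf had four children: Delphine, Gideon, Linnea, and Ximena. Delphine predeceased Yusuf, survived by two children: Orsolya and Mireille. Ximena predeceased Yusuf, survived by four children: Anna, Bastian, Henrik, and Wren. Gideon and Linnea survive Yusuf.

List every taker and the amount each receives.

Jessamy: 280,000; Orsolya: 60,000; Mireille: 60,000; Gideon: 120,000; Linnea: 120,000; Anna: 30,000; Bastian: 30,000; Henrik: 30,000; Wren: 30,000

Jessamy first takes 120,000, leaving a balance of 640,000. Jessamy then takes one-quarter of the balance (160,000), for a total of 280,000. The remaining 480,000 passes to the descendants.
The descendants' portion (480,000) is divided into 4 shares of 120,000: Gideon and Linnea each take 120,000; Delphine's 120,000 share passes to Delphine's issue; Ximena's 120,000 share passes to Ximena's issue.
Delphine's share (120,000) is divided into 2 shares of 60,000: Orsolya and Mireille each take 60,000.
Ximena's share (120,000) is divided into 4 shares of 30,000: Anna, Bastian, Henrik, and Wren each take 30,000.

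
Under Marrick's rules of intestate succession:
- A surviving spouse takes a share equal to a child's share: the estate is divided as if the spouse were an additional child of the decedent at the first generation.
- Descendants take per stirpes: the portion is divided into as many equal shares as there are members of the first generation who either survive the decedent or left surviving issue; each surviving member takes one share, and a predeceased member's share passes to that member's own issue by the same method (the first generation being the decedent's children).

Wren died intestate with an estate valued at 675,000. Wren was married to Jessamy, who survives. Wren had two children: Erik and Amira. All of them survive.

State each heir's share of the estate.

The spouse counts as an additional share at the children's level, so there are 3 primary shares of 225,000. Jessamy takes one such share (225,000).
The children's combined portion (450,000) is divided into 2 shares of 225,000: Erik and Amira each take 225,000.

Jessamy: 225,000; Erik: 225,000; Amira: 225,000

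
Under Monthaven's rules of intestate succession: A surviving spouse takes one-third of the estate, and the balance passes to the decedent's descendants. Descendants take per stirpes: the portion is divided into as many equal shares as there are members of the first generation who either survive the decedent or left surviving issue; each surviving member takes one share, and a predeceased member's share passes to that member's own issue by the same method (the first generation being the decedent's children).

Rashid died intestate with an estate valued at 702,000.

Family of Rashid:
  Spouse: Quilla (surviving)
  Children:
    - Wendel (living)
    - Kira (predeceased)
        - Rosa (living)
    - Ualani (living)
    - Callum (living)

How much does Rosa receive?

Quilla takes one-third of 702,000 = 234,000. The remaining 468,000 passes to the descendants.
The descendants' portion (468,000) is divided into 4 shares of 117,000: Wendel, Ualani, and Callum each take 117,000; Kira's 117,000 share passes to Kira's issue.
Kira's share (117,000) passes entirely to Rosa.

Rosa receives 117,000.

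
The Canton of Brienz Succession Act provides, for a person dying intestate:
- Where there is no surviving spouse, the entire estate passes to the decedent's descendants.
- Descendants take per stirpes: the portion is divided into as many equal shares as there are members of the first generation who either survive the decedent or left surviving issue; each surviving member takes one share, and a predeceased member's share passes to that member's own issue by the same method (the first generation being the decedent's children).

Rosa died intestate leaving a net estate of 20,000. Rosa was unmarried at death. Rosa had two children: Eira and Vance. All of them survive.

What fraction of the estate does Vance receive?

Vance receives 1/2 of the estate.

The entire 20,000 passes to the descendants.
That amount (20,000) is divided into 2 shares of 10,000: Eira and Vance each take 10,000.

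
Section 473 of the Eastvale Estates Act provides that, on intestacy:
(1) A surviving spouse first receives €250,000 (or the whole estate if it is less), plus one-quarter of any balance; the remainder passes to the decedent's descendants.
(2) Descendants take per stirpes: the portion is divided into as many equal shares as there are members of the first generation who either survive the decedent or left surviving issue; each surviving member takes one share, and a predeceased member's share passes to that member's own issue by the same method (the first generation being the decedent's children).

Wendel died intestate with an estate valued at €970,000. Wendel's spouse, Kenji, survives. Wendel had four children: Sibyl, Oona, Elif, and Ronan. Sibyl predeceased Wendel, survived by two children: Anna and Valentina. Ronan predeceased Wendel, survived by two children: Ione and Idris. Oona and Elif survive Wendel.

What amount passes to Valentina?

Valentina receives €67,500.

Kenji first takes €250,000, leaving a balance of €720,000. Kenji then takes one-quarter of the balance (€180,000), for a total of €430,000. The remaining €540,000 passes to the descendants.
The descendants' portion (€540,000) is divided into 4 shares of €135,000: Oona and Elif each take €135,000; Sibyl's €135,000 share passes to Sibyl's issue; Ronan's €135,000 share passes to Ronan's issue.
Sibyl's share (€135,000) is divided into 2 shares of €67,500: Anna and Valentina each take €67,500.
Ronan's share (€135,000) is divided into 2 shares of €67,500: Ione and Idris each take €67,500.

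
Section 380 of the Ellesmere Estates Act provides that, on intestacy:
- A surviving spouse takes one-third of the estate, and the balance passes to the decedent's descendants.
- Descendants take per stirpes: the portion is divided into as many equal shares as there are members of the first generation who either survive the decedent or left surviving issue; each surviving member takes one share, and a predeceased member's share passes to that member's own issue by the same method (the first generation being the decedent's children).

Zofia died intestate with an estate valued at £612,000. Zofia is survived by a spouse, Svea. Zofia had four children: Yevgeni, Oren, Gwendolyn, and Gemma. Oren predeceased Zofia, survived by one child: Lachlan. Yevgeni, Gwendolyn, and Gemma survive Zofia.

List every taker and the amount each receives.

Svea takes one-third of £612,000 = £204,000. The remaining £408,000 passes to the descendants.
The descendants' portion (£408,000) is divided into 4 shares of £102,000: Yevgeni, Gwendolyn, and Gemma each take £102,000; Oren's £102,000 share passes to Oren's issue.
Oren's share (£102,000) passes entirely to Lachlan.

Svea: £204,000; Yevgeni: £102,000; Lachlan: £102,000; Gwendolyn: £102,000; Gemma: £102,000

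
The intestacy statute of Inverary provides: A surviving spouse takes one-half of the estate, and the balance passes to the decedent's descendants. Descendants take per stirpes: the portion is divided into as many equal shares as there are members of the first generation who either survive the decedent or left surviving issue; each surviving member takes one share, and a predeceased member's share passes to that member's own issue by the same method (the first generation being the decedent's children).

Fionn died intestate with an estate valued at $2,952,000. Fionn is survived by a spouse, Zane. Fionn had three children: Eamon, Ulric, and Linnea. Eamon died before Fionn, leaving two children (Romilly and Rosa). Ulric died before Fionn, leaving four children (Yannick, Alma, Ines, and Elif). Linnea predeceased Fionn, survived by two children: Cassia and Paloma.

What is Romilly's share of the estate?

Romilly receives $246,000.

Zane takes one-half of $2,952,000 = $1,476,000. The remaining $1,476,000 passes to the descendants.
The descendants' portion ($1,476,000) is divided into 3 shares of $492,000: Eamon's $492,000 share passes to Eamon's issue; Ulric's $492,000 share passes to Ulric's issue; Linnea's $492,000 share passes to Linnea's issue.
Eamon's share ($492,000) is divided into 2 shares of $246,000: Romilly and Rosa each take $246,000.
Ulric's share ($492,000) is divided into 4 shares of $123,000: Yannick, Alma, Ines, and Elif each take $123,000.
Linnea's share ($492,000) is divided into 2 shares of $246,000: Cassia and Paloma each take $246,000.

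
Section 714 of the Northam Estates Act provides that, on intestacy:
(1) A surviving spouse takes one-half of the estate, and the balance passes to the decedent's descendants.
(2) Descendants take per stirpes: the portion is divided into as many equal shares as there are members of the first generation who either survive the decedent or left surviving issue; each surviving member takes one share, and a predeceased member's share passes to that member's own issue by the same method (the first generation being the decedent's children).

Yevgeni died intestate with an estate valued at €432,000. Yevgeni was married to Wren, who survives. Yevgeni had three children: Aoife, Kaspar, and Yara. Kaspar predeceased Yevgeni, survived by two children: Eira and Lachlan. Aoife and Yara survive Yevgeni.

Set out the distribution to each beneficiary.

Wren: €216,000; Aoife: €72,000; Eira: €36,000; Lachlan: €36,000; Yara: €72,000

Wren takes one-half of €432,000 = €216,000. The remaining €216,000 passes to the descendants.
The descendants' portion (€216,000) is divided into 3 shares of €72,000: Aoife and Yara each take €72,000; Kaspar's €72,000 share passes to Kaspar's issue.
Kaspar's share (€72,000) is divided into 2 shares of €36,000: Eira and Lachlan each take €36,000.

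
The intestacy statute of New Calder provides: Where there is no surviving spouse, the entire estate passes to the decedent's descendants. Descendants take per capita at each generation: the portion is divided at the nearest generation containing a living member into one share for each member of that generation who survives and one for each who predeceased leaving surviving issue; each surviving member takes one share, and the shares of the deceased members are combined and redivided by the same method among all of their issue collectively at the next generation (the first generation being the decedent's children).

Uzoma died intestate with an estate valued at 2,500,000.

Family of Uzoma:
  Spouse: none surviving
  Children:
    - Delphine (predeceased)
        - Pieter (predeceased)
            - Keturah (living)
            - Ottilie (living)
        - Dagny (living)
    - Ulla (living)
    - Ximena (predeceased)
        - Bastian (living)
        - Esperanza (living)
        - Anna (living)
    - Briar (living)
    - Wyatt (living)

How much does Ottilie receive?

The entire 2,500,000 passes to the descendants.
That amount (2,500,000) is divided at the children's generation into 5 shares of 500,000. Ulla, Briar, and Wyatt each take 500,000. The 2 shares of the deceased (Delphine and Ximena) are combined into a pool of 1,000,000.
That pool (1,000,000) is divided at the grandchildren's generation into 5 shares of 200,000. Dagny, Bastian, Esperanza, and Anna each take 200,000. The remaining share for the deceased Pieter (200,000) is carried to the next generation.
That pool (200,000) is divided at the great-grandchildren's generation equally among Keturah and Ottilie: 100,000 each.

Ottilie receives 100,000.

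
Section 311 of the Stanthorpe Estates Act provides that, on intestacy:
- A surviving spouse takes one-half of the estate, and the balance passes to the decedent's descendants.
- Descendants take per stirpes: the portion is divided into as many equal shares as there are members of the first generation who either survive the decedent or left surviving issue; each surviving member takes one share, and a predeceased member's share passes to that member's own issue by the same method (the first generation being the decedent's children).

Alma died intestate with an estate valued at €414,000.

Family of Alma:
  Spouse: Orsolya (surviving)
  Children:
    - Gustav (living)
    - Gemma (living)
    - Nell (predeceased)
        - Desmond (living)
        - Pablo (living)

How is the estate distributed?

Orsolya: €207,000; Gustav: €69,000; Gemma: €69,000; Desmond: €34,500; Pablo: €34,500

Orsolya takes one-half of €414,000 = €207,000. The remaining €207,000 passes to the descendants.
The descendants' portion (€207,000) is divided into 3 shares of €69,000: Gustav and Gemma each take €69,000; Nell's €69,000 share passes to Nell's issue.
Nell's share (€69,000) is divided into 2 shares of €34,500: Desmond and Pablo each take €34,500.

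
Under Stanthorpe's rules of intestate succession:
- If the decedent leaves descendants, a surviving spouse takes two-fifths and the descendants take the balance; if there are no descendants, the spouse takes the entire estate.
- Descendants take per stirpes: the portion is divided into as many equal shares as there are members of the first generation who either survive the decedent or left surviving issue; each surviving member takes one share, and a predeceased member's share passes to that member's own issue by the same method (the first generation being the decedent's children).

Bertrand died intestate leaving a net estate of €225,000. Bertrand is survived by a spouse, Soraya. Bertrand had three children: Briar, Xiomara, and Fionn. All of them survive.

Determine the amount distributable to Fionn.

Fionn receives €45,000.

Soraya takes two-fifths of €225,000 = €90,000. The remaining €135,000 passes to the descendants.
The descendants' portion (€135,000) is divided into 3 shares of €45,000: Briar, Xiomara, and Fionn each take €45,000.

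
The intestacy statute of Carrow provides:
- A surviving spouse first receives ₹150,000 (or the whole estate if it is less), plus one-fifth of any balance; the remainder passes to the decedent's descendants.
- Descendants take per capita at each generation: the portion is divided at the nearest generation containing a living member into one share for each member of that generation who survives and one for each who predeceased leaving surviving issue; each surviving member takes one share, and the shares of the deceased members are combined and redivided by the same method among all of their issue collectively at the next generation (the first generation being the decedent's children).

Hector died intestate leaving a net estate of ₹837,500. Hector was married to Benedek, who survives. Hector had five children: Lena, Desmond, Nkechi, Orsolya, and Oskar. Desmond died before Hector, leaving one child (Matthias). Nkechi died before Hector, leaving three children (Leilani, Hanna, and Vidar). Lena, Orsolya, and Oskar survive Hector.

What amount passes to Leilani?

Benedek first takes ₹150,000, leaving a balance of ₹687,500. Benedek then takes one-fifth of the balance (₹137,500), for a total of ₹287,500. The remaining ₹550,000 passes to the descendants.
The descendants' portion (₹550,000) is divided at the children's generation into 5 shares of ₹110,000. Lena, Orsolya, and Oskar each take ₹110,000. The 2 shares of the deceased (Desmond and Nkechi) are combined into a pool of ₹220,000.
That pool (₹220,000) is divided at the grandchildren's generation equally among Matthias, Leilani, Hanna, and Vidar: ₹55,000 each.

Leilani receives ₹55,000.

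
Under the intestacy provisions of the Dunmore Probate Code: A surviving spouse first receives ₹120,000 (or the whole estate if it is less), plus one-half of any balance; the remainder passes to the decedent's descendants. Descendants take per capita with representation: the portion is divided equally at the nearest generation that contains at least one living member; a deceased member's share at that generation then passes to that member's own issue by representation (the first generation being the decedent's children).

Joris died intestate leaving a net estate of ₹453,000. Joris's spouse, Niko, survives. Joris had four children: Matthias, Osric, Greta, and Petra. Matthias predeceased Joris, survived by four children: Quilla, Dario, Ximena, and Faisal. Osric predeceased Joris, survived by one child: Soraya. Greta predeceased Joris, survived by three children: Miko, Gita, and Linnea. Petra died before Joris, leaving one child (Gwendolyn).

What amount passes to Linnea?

Niko first takes ₹120,000, leaving a balance of ₹333,000. Niko then takes one-half of the balance (₹166,500), for a total of ₹286,500. The remaining ₹166,500 passes to the descendants.
No child survives, so the initial division is made at the grandchildren's generation.
The descendants' portion (₹166,500) is divided into 9 shares of ₹18,500: Quilla, Dario, Ximena, Faisal, Soraya, Miko, Gita, Linnea, and Gwendolyn each take ₹18,500.

Linnea receives ₹18,500.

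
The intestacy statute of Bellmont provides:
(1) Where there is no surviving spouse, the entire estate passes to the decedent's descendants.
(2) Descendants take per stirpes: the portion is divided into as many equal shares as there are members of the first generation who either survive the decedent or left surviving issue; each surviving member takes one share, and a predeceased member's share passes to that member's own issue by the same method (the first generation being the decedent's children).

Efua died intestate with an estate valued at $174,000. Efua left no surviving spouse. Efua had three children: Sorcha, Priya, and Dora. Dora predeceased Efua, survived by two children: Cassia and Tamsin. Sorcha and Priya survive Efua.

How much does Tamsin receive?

Tamsin receives $29,000.

The entire $174,000 passes to the descendants.
That amount ($174,000) is divided into 3 shares of $58,000: Sorcha and Priya each take $58,000; Dora's $58,000 share passes to Dora's issue.
Dora's share ($58,000) is divided into 2 shares of $29,000: Cassia and Tamsin each take $29,000.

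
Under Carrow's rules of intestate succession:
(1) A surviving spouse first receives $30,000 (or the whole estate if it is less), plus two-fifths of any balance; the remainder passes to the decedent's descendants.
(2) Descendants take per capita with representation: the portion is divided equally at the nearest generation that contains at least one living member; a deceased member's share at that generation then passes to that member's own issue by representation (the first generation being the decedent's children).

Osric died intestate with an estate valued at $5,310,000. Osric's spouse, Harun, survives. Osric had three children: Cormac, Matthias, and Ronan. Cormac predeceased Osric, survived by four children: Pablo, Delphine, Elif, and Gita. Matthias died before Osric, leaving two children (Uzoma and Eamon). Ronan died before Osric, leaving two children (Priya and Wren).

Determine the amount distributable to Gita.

Harun first takes $30,000, leaving a balance of $5,280,000. Harun then takes two-fifths of the balance ($2,112,000), for a total of $2,142,000. The remaining $3,168,000 passes to the descendants.
No child survives, so the initial division is made at the grandchildren's generation.
The descendants' portion ($3,168,000) is divided into 8 shares of $396,000: Pablo, Delphine, Elif, Gita, Uzoma, Eamon, Priya, and Wren each take $396,000.

Gita receives $396,000.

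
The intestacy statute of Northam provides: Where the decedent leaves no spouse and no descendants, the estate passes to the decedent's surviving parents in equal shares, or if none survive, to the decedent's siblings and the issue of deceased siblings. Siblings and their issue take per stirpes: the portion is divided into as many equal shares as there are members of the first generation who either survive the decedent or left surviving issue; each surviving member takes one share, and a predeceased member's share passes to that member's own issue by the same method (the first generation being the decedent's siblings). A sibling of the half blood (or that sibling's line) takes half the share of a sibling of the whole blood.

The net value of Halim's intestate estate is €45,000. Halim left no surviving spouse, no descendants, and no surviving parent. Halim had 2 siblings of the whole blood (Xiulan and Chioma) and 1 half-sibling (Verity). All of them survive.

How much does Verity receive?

Verity receives €9,000.

The entire €45,000 passes to the siblings and their issue.
Counting each half-blood sibling's line as half a unit, there are 5/2 units in €45,000, so one unit is €18,000. Whole-blood lines (Xiulan and Chioma) take €18,000 each; half-blood lines (Verity) take €9,000 each.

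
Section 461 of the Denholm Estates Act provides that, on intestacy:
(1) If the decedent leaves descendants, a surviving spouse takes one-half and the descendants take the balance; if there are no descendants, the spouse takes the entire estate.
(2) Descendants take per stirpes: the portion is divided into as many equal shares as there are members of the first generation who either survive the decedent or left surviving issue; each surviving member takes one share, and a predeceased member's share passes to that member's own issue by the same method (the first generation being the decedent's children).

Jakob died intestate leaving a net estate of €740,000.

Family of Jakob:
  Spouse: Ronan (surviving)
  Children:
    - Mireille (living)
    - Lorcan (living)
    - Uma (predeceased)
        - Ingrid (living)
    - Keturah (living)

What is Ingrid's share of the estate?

Ronan takes one-half of €740,000 = €370,000. The remaining €370,000 passes to the descendants.
The descendants' portion (€370,000) is divided into 4 shares of €92,500: Mireille, Lorcan, and Keturah each take €92,500; Uma's €92,500 share passes to Uma's issue.
Uma's share (€92,500) passes entirely to Ingrid.

Ingrid receives €92,500.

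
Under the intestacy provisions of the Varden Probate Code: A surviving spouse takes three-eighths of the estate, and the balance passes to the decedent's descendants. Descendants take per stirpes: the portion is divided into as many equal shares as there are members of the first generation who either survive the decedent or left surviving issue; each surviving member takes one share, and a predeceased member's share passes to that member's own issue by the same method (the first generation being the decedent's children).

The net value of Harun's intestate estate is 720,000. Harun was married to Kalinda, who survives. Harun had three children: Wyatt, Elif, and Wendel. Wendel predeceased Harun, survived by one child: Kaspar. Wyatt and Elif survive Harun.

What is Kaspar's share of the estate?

Kaspar receives 150,000.

Kalinda takes three-eighths of 720,000 = 270,000. The remaining 450,000 passes to the descendants.
The descendants' portion (450,000) is divided into 3 shares of 150,000: Wyatt and Elif each take 150,000; Wendel's 150,000 share passes to Wendel's issue.
Wendel's share (150,000) passes entirely to Kaspar.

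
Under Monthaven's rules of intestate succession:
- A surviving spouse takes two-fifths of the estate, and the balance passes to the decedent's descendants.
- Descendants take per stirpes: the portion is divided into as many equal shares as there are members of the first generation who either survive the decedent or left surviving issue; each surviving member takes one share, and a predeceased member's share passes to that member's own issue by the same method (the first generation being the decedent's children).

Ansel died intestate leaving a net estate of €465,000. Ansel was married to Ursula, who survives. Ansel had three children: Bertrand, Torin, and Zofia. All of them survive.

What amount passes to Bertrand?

Ursula takes two-fifths of €465,000 = €186,000. The remaining €279,000 passes to the descendants.
The descendants' portion (€279,000) is divided into 3 shares of €93,000: Bertrand, Torin, and Zofia each take €93,000.

Bertrand receives €93,000.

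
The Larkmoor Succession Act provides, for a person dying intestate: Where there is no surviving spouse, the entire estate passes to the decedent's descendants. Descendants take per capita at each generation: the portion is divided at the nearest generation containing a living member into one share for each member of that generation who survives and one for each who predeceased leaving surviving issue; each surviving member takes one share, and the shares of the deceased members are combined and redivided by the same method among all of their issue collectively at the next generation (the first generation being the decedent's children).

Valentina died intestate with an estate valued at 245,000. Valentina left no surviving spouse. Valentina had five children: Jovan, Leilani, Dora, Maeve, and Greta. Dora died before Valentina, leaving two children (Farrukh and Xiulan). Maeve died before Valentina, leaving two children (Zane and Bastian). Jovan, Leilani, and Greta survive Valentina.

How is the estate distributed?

Jovan: 49,000; Leilani: 49,000; Farrukh: 24,500; Xiulan: 24,500; Zane: 24,500; Bastian: 24,500; Greta: 49,000

The entire 245,000 passes to the descendants.
That amount (245,000) is divided at the children's generation into 5 shares of 49,000. Jovan, Leilani, and Greta each take 49,000. The 2 shares of the deceased (Dora and Maeve) are combined into a pool of 98,000.
That pool (98,000) is divided at the grandchildren's generation equally among Farrukh, Xiulan, Zane, and Bastian: 24,500 each.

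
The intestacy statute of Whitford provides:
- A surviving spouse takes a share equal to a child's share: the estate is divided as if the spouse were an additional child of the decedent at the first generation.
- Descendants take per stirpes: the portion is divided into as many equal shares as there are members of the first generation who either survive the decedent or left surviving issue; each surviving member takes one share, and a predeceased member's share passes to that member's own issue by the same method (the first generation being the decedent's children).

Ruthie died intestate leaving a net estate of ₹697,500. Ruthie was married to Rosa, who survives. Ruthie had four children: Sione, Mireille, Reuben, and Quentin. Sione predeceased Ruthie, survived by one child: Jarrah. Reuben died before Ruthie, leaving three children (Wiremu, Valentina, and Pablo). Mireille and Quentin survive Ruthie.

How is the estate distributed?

Rosa: ₹139,500; Jarrah: ₹139,500; Mireille: ₹139,500; Wiremu: ₹46,500; Valentina: ₹46,500; Pablo: ₹46,500; Quentin: ₹139,500

The spouse counts as an additional share at the children's level, so there are 5 primary shares of ₹139,500. Rosa takes one such share (₹139,500).
The children's combined portion (₹558,000) is divided into 4 shares of ₹139,500: Mireille and Quentin each take ₹139,500; Sione's ₹139,500 share passes to Sione's issue; Reuben's ₹139,500 share passes to Reuben's issue.
Sione's share (₹139,500) passes entirely to Jarrah.
Reuben's share (₹139,500) is divided into 3 shares of ₹46,500: Wiremu, Valentina, and Pablo each take ₹46,500.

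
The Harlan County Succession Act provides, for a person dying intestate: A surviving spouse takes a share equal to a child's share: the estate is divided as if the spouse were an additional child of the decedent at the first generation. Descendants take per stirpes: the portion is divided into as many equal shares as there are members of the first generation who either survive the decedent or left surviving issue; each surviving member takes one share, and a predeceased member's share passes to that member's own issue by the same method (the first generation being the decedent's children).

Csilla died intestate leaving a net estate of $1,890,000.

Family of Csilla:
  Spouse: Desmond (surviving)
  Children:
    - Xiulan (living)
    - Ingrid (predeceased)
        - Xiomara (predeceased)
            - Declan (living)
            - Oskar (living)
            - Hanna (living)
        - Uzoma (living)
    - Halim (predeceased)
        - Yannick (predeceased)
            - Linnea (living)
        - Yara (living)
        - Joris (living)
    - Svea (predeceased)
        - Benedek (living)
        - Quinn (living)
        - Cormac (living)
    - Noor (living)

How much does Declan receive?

The spouse counts as an additional share at the children's level, so there are 6 primary shares of $315,000. Desmond takes one such share ($315,000).
The children's combined portion ($1,575,000) is divided into 5 shares of $315,000: Xiulan and Noor each take $315,000; Ingrid's $315,000 share passes to Ingrid's issue; Halim's $315,000 share passes to Halim's issue; Svea's $315,000 share passes to Svea's issue.
Ingrid's share ($315,000) is divided into 2 shares of $157,500: Uzoma takes $157,500; Xiomara's $157,500 share passes to Xiomara's issue.
Xiomara's share ($157,500) is divided into 3 shares of $52,500: Declan, Oskar, and Hanna each take $52,500.
Halim's share ($315,000) is divided into 3 shares of $105,000: Yara and Joris each take $105,000; Yannick's $105,000 share passes to Yannick's issue.
Yannick's share ($105,000) passes entirely to Linnea.
Svea's share ($315,000) is divided into 3 shares of $105,000: Benedek, Quinn, and Cormac each take $105,000.

Declan receives $52,500.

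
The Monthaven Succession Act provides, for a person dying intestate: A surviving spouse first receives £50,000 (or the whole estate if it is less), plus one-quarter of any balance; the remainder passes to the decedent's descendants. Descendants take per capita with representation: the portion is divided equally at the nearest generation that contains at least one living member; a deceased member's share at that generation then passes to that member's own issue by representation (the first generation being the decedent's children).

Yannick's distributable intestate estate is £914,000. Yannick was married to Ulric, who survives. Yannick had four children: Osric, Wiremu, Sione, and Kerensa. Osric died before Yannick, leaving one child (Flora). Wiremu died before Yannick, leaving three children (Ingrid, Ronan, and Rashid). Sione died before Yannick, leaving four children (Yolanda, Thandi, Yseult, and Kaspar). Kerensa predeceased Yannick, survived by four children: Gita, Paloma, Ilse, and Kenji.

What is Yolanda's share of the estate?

Yolanda receives £54,000.

Ulric first takes £50,000, leaving a balance of £864,000. Ulric then takes one-quarter of the balance (£216,000), for a total of £266,000. The remaining £648,000 passes to the descendants.
No child survives, so the initial division is made at the grandchildren's generation.
The descendants' portion (£648,000) is divided into 12 shares of £54,000: Flora, Ingrid, Ronan, Rashid, Yolanda, Thandi, Yseult, Kaspar, Gita, Paloma, Ilse, and Kenji each take £54,000.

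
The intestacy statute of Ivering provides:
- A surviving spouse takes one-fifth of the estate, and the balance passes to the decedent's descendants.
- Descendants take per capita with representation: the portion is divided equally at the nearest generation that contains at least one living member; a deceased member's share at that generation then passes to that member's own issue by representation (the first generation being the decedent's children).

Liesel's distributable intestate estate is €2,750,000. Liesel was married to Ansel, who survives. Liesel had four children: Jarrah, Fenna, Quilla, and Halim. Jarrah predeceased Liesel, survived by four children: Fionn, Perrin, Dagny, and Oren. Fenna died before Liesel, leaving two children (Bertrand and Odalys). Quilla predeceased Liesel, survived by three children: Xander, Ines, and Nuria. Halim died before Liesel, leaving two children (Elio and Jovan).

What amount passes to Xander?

Ansel takes one-fifth of €2,750,000 = €550,000. The remaining €2,200,000 passes to the descendants.
No child survives, so the initial division is made at the grandchildren's generation.
The descendants' portion (€2,200,000) is divided into 11 shares of €200,000: Fionn, Perrin, Dagny, Oren, Bertrand, Odalys, Xander, Ines, Nuria, Elio, and Jovan each take €200,000.

Xander receives €200,000.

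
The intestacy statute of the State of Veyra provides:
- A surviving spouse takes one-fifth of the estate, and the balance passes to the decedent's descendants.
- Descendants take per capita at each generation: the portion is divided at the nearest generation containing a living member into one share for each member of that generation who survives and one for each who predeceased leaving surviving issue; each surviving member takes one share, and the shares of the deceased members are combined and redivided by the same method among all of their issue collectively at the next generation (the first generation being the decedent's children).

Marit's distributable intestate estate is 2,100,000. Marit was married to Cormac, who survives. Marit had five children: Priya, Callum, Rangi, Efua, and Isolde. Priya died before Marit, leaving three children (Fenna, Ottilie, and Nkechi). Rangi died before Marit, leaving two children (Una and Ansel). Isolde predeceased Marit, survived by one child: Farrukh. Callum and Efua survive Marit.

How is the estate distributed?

Cormac: 420,000; Fenna: 168,000; Ottilie: 168,000; Nkechi: 168,000; Callum: 336,000; Una: 168,000; Ansel: 168,000; Efua: 336,000; Farrukh: 168,000

Cormac takes one-fifth of 2,100,000 = 420,000. The remaining 1,680,000 passes to the descendants.
The descendants' portion (1,680,000) is divided at the children's generation into 5 shares of 336,000. Callum and Efua each take 336,000. The 3 shares of the deceased (Priya, Rangi, and Isolde) are combined into a pool of 1,008,000.
That pool (1,008,000) is divided at the grandchildren's generation equally among Fenna, Ottilie, Nkechi, Una, Ansel, and Farrukh: 168,000 each.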